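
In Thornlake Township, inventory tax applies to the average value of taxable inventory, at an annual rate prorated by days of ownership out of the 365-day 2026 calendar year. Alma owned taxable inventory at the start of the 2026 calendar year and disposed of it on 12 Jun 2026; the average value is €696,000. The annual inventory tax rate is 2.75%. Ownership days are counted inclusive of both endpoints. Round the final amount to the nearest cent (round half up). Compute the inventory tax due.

Days held (1 Jan – 12 Jun 2026): 163 out of 365
Tax = €696,000 × 2.75% × 163/365 = €8,547.4521

€8,547.45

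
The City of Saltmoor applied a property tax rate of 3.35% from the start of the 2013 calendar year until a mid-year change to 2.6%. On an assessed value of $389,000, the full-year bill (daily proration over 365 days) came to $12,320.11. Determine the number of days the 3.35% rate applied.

276 days

Let d = days at the first rate; then 365 − d days at the second rate.
$389,000 × [3.35%·d + 2.6%·(365−d)] / 365 = $12,320.11
Solving gives d = 276, so the new rate took effect on 4 Oct 2013.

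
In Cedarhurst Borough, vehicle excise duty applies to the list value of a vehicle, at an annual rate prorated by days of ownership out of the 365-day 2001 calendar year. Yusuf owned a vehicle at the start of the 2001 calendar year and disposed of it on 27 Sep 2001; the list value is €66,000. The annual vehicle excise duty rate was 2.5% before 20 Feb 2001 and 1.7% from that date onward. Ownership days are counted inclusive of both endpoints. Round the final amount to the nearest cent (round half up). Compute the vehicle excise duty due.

1 Jan – 19 Feb 2001: 50 days at 2.5% → €66,000 × 2.5% × 50/365 = €226.0274
20 Feb – 27 Sep 2001: 220 days at 1.7% → €66,000 × 1.7% × 220/365 = €676.2740
Total = €902.3014

€902.30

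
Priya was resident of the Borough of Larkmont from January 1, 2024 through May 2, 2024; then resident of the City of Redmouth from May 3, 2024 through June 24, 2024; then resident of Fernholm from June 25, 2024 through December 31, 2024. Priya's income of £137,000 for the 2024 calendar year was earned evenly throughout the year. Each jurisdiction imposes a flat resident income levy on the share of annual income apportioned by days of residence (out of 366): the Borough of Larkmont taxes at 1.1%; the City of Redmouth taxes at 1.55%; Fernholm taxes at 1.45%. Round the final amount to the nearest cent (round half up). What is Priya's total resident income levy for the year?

£1,845.20

The Borough of Larkmont, January 1 – May 2, 2024: 123 days → £137,000 × 1.1% × 123/366 = £506.4508
The City of Redmouth, May 3 – June 24, 2024: 53 days → £137,000 × 1.55% × 53/366 = £307.5014
Fernholm, June 25 – December 31, 2024: 190 days → £137,000 × 1.45% × 190/366 = £1,031.2432
Total = £1,845.1954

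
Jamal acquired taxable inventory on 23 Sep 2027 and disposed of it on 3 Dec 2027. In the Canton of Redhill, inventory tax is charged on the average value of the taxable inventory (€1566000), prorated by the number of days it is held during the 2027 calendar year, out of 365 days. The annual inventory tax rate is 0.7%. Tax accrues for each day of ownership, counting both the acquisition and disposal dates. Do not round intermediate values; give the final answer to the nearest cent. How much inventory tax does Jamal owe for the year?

€2162.37

Days held (23 Sep – 3 Dec 2027): 72 out of 365
Tax = €1566000 × 0.7% × 72/365 = €2162.3671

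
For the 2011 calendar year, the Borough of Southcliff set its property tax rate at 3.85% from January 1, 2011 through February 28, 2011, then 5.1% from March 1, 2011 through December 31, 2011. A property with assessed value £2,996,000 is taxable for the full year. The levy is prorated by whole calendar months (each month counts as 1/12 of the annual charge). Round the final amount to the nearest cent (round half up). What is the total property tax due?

January 1 – February 28, 2011: 2 months at 3.85% → £2,996,000 × 3.85% × 2/12 = £19,224.3333
March 1 – December 31, 2011: 10 months at 5.1% → £2,996,000 × 5.1% × 10/12 = £127,330.0000
Total = £146,554.3333

£146,554.33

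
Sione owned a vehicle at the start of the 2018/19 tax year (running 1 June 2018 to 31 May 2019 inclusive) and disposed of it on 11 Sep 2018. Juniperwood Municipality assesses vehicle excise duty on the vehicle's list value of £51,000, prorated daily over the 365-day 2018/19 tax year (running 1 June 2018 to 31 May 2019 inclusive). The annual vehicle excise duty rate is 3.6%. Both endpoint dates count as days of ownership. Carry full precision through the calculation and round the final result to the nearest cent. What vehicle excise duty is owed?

Days held (1 Jun – 11 Sep 2018): 103 out of 365
Tax = £51,000 × 3.6% × 103/365 = £518.1041

£518.10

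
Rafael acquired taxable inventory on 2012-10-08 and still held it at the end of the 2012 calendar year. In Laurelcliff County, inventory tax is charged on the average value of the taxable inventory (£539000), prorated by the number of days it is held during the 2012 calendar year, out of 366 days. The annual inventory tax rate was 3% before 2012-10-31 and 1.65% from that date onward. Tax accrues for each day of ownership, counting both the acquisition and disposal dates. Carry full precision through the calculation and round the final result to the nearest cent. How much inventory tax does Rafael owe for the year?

2012-10-08 to 2012-10-30: 23 days at 3% → £539000 × 3% × 23/366 = £1016.1475
2012-10-31 to 2012-12-31: 62 days at 1.65% → £539000 × 1.65% × 62/366 = £1506.5492
Total = £2522.6967

£2522.70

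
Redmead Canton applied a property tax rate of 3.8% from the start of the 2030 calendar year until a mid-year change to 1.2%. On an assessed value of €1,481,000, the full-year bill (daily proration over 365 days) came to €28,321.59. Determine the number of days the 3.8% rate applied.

100 days

Let d = days at the first rate; then 365 − d days at the second rate.
€1,481,000 × [3.8%·d + 1.2%·(365−d)] / 365 = €28,321.59
Solving gives d = 100, so the new rate took effect on April 11, 2030.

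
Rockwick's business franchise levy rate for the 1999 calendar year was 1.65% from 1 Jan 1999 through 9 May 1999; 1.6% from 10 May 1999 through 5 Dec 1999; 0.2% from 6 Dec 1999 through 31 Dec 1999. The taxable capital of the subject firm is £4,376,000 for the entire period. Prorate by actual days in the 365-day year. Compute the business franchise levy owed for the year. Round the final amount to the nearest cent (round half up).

£66,425.28

1 Jan – 9 May 1999: 129 days at 1.65% → £4,376,000 × 1.65% × 129/365 = £25,518.6740
10 May – 5 Dec 1999: 210 days at 1.6% → £4,376,000 × 1.6% × 210/365 = £40,283.1781
6 Dec – 31 Dec 1999: 26 days at 0.2% → £4,376,000 × 0.2% × 26/365 = £623.4301
Total = £66,425.2822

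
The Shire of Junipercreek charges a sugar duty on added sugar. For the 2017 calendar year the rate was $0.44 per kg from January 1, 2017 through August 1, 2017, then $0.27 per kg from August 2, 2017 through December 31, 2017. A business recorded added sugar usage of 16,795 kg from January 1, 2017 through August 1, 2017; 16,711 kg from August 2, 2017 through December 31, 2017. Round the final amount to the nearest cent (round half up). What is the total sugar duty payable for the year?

$11,901.77

January 1 – August 1, 2017: 16,795 kg at $0.44/kg → $7,389.80
August 2 – December 31, 2017: 16,711 kg at $0.27/kg → $4,511.97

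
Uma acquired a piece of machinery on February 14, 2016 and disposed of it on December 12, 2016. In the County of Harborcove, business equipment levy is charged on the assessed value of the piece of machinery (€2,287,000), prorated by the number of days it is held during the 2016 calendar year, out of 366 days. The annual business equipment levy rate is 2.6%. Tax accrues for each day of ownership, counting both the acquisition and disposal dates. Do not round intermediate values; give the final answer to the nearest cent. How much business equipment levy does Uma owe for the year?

€49,226.74

Days held (February 14 – December 12, 2016): 303 out of 366
Tax = €2,287,000 × 2.6% × 303/366 = €49,226.7377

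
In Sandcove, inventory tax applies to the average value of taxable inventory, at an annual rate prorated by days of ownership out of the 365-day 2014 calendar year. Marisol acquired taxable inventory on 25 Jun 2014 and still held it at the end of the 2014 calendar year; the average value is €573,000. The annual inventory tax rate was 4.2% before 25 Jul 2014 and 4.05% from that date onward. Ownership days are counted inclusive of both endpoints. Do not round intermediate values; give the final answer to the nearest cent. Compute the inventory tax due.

25 Jun – 24 Jul 2014: 30 days at 4.2% → €573,000 × 4.2% × 30/365 = €1,978.0274
25 Jul – 31 Dec 2014: 160 days at 4.05% → €573,000 × 4.05% × 160/365 = €10,172.7123
Total = €12,150.7397

€12,150.74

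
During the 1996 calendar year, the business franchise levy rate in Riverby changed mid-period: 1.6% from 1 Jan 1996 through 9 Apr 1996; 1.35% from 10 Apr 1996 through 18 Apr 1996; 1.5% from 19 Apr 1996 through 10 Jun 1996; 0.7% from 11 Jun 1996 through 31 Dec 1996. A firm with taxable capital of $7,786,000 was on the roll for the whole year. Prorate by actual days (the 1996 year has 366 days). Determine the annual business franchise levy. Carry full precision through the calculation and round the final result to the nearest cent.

1 Jan – 9 Apr 1996: 100 days at 1.6% → $7,786,000 × 1.6% × 100/366 = $34,037.1585
10 Apr – 18 Apr 1996: 9 days at 1.35% → $7,786,000 × 1.35% × 9/366 = $2,584.6967
19 Apr – 10 Jun 1996: 53 days at 1.5% → $7,786,000 × 1.5% × 53/366 = $16,912.2131
11 Jun – 31 Dec 1996: 204 days at 0.7% → $7,786,000 × 0.7% × 204/366 = $30,378.1639
Total = $83,912.2322

$83,912.23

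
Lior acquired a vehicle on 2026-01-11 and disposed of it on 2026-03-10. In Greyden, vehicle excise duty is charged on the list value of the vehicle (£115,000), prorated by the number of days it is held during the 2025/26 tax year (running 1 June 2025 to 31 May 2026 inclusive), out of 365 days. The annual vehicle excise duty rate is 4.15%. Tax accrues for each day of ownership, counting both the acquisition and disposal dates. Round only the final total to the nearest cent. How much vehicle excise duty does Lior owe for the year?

Days held (2026-01-11 to 2026-03-10): 59 out of 365
Tax = £115,000 × 4.15% × 59/365 = £771.4452

£771.45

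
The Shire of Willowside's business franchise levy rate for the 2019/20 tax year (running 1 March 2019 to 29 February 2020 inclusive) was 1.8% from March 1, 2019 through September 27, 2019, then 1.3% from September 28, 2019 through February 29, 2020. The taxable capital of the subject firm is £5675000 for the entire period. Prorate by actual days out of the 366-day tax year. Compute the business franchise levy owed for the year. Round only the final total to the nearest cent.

March 1 – September 27, 2019: 211 days at 1.8% → £5675000 × 1.8% × 211/366 = £58889.7541
September 28, 2019 – February 29, 2020: 155 days at 1.3% → £5675000 × 1.3% × 155/366 = £31243.5109
Total = £90133.2650

£90133.27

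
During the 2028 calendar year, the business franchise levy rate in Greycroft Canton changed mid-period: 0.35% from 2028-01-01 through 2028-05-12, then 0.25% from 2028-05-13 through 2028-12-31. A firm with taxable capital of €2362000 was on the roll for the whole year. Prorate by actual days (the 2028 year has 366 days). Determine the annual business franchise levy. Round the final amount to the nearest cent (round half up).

€6763.32

2028-01-01 to 2028-05-12: 133 days at 0.35% → €2362000 × 0.35% × 133/366 = €3004.1284
2028-05-13 to 2028-12-31: 233 days at 0.25% → €2362000 × 0.25% × 233/366 = €3759.1940
Total = €6763.3224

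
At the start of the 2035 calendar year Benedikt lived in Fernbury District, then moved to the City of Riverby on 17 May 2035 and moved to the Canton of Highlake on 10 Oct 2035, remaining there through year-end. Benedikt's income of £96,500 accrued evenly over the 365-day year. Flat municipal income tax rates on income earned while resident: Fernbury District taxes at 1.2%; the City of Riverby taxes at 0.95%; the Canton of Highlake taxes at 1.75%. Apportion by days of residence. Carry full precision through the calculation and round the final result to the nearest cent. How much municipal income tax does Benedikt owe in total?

Fernbury District, 1 Jan – 16 May 2035: 136 days → £96,500 × 1.2% × 136/365 = £431.4740
The City of Riverby, 17 May – 9 Oct 2035: 146 days → £96,500 × 0.95% × 146/365 = £366.7000
The Canton of Highlake, 10 Oct – 31 Dec 2035: 83 days → £96,500 × 1.75% × 83/365 = £384.0171
Total = £1,182.1911

£1,182.19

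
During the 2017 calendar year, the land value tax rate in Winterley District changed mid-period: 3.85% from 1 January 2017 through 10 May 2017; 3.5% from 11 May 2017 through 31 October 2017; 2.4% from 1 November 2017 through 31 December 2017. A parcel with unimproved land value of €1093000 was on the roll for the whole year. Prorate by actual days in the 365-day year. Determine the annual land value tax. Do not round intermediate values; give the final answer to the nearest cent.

€37608.18

1 January – 10 May 2017: 130 days at 3.85% → €1093000 × 3.85% × 130/365 = €14987.5753
11 May – 31 October 2017: 174 days at 3.5% → €1093000 × 3.5% × 174/365 = €18236.6301
1 November – 31 December 2017: 61 days at 2.4% → €1093000 × 2.4% × 61/365 = €4383.9781
Total = €37608.1836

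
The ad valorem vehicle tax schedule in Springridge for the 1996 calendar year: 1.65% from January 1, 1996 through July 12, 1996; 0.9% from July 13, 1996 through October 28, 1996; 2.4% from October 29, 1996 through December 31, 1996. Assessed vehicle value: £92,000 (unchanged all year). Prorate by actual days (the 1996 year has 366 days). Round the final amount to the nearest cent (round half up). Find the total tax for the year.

£1,435.05

January 1 – July 12, 1996: 194 days at 1.65% → £92,000 × 1.65% × 194/366 = £804.6230
July 13 – October 28, 1996: 108 days at 0.9% → £92,000 × 0.9% × 108/366 = £244.3279
October 29 – December 31, 1996: 64 days at 2.4% → £92,000 × 2.4% × 64/366 = £386.0984
Total = £1,435.0492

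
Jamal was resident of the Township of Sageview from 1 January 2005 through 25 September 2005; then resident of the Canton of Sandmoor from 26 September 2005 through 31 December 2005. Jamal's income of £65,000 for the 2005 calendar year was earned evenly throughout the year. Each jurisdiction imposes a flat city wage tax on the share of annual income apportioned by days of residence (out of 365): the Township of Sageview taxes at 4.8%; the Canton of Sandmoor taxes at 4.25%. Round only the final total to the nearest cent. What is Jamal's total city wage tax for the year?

The Township of Sageview, 1 January – 25 September 2005: 268 days → £65,000 × 4.8% × 268/365 = £2,290.8493
The Canton of Sandmoor, 26 September – 31 December 2005: 97 days → £65,000 × 4.25% × 97/365 = £734.1438
Total = £3,024.9932

£3,024.99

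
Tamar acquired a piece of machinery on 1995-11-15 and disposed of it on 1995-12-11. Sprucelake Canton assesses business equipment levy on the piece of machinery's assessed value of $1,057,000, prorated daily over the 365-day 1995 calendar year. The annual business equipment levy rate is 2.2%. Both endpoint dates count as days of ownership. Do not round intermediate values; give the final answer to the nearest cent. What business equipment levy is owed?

$1,720.16

Days held (1995-11-15 to 1995-12-11): 27 out of 365
Tax = $1,057,000 × 2.2% × 27/365 = $1,720.1589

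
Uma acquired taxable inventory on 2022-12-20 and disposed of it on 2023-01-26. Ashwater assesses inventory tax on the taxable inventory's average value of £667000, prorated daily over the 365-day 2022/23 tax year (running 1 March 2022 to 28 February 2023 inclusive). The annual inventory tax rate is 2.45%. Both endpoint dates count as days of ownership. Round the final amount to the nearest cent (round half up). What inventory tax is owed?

Days held (2022-12-20 to 2023-01-26): 38 out of 365
Tax = £667000 × 2.45% × 38/365 = £1701.3068

£1701.31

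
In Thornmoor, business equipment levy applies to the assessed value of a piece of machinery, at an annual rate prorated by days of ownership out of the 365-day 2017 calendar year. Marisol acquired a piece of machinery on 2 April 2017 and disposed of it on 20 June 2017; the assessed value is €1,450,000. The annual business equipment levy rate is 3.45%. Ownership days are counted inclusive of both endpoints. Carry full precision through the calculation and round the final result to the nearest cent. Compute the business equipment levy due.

Days held (2 April – 20 June 2017): 80 out of 365
Tax = €1,450,000 × 3.45% × 80/365 = €10,964.3836

€10,964.38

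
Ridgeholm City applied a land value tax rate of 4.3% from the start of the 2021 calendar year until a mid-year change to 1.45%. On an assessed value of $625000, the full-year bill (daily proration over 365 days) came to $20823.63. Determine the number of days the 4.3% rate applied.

Let d = days at the first rate; then 365 − d days at the second rate.
$625000 × [4.3%·d + 1.45%·(365−d)] / 365 = $20823.63
Solving gives d = 241, so the new rate took effect on 30 Aug 2021.

241 days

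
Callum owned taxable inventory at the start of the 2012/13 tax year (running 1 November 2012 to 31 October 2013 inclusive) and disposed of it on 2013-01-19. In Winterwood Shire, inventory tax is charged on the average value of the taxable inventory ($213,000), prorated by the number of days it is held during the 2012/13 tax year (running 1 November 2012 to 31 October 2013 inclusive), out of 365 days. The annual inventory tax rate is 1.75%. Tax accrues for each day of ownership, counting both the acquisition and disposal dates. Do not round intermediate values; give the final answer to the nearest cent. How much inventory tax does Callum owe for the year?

Days held (2012-11-01 to 2013-01-19): 80 out of 365
Tax = $213,000 × 1.75% × 80/365 = $816.9863

$816.99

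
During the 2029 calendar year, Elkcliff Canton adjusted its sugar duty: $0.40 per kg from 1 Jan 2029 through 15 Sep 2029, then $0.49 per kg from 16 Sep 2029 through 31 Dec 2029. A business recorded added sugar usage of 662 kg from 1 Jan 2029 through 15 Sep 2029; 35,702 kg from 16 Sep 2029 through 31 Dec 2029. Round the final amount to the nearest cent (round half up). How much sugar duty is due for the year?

$17,758.78

1 Jan – 15 Sep 2029: 662 kg at $0.40/kg → $264.80
16 Sep – 31 Dec 2029: 35,702 kg at $0.49/kg → $17,493.98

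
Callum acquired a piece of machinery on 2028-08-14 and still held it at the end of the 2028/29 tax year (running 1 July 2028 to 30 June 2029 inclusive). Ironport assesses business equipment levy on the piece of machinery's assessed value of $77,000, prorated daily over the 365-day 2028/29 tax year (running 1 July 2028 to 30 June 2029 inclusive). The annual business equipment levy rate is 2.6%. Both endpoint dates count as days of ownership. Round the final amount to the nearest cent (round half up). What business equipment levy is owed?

$1,760.66

Days held (2028-08-14 to 2029-06-30): 321 out of 365
Tax = $77,000 × 2.6% × 321/365 = $1,760.6630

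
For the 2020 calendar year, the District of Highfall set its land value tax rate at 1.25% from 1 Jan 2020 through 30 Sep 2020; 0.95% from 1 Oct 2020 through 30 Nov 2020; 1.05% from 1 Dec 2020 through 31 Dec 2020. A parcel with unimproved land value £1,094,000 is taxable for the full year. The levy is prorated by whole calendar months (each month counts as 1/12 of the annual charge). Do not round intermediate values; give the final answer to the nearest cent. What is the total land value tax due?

1 Jan – 30 Sep 2020: 9 months at 1.25% → £1,094,000 × 1.25% × 9/12 = £10,256.2500
1 Oct – 30 Nov 2020: 2 months at 0.95% → £1,094,000 × 0.95% × 2/12 = £1,732.1667
1 Dec – 31 Dec 2020: 1 month at 1.05% → £1,094,000 × 1.05% × 1/12 = £957.2500
Total = £12,945.6667

£12,945.67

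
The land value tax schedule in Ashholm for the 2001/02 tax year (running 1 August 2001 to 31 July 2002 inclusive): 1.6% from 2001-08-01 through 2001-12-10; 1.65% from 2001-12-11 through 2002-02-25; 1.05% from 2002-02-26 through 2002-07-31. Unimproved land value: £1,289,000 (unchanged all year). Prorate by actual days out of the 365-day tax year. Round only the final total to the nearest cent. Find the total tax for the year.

2001-08-01 to 2001-12-10: 132 days at 1.6% → £1,289,000 × 1.6% × 132/365 = £7,458.5425
2001-12-11 to 2002-02-25: 77 days at 1.65% → £1,289,000 × 1.65% × 77/365 = £4,486.7795
2002-02-26 to 2002-07-31: 156 days at 1.05% → £1,289,000 × 1.05% × 156/365 = £5,784.6082
Total = £17,729.9301

£17,729.93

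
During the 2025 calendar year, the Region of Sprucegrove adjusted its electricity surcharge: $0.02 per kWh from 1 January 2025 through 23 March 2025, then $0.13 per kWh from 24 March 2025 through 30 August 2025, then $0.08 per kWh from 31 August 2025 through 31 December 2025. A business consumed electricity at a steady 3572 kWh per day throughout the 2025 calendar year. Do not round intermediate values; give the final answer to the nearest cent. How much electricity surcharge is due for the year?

$115304.16

1 January – 23 March 2025: 82 days × 3572 kWh/day = 292,904 kWh at $0.02/kWh → $5858.08
24 March – 30 August 2025: 160 days × 3572 kWh/day = 571,520 kWh at $0.13/kWh → $74297.60
31 August – 31 December 2025: 123 days × 3572 kWh/day = 439,356 kWh at $0.08/kWh → $35148.48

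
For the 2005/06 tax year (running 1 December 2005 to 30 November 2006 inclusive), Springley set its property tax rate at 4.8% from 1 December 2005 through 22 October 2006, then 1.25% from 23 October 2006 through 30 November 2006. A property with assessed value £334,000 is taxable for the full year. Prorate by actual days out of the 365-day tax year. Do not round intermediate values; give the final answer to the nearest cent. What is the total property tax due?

£14,765.09

1 December 2005 – 22 October 2006: 326 days at 4.8% → £334,000 × 4.8% × 326/365 = £14,318.9918
23 October – 30 November 2006: 39 days at 1.25% → £334,000 × 1.25% × 39/365 = £446.0959
Total = £14,765.0877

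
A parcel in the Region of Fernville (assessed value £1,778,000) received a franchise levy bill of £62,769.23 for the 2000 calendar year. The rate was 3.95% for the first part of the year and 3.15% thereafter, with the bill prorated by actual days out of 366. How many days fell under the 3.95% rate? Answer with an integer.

174 days

Let d = days at the first rate; then 366 − d days at the second rate.
£1,778,000 × [3.95%·d + 3.15%·(366−d)] / 366 = £62,769.23
Solving gives d = 174, so the new rate took effect on June 23, 2000.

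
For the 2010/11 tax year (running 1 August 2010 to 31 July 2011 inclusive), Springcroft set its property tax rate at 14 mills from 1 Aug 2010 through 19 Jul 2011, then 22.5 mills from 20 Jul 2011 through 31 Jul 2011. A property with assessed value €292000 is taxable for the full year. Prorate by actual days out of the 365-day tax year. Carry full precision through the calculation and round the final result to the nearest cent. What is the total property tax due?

€4169.60

1 Aug 2010 – 19 Jul 2011: 353 days at 14 mills → €292000 × 1.4% × 353/365 = €3953.6000
20 Jul – 31 Jul 2011: 12 days at 22.5 mills → €292000 × 2.25% × 12/365 = €216.0000
Total = €4169.6000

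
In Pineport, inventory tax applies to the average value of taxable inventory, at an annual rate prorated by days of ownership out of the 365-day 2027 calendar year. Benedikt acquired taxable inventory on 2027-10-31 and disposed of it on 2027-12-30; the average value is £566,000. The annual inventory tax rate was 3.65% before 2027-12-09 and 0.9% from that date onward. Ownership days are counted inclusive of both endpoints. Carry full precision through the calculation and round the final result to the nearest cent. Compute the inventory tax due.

2027-10-31 to 2027-12-08: 39 days at 3.65% → £566,000 × 3.65% × 39/365 = £2,207.4000
2027-12-09 to 2027-12-30: 22 days at 0.9% → £566,000 × 0.9% × 22/365 = £307.0356
Total = £2,514.4356

£2,514.44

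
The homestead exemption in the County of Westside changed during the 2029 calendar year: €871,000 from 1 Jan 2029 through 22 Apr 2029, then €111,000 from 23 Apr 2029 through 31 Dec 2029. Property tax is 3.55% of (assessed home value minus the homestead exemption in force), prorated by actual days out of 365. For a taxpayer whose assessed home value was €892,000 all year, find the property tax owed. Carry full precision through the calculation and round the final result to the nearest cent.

€19,446.71

1 Jan – 22 Apr 2029: 112 days, exemption €871,000 → (€892,000 − €871,000) × 3.55% × 112/365 = €228.7562
23 Apr – 31 Dec 2029: 253 days, exemption €111,000 → (€892,000 − €111,000) × 3.55% × 253/365 = €19,217.9493
Total = €19,446.7055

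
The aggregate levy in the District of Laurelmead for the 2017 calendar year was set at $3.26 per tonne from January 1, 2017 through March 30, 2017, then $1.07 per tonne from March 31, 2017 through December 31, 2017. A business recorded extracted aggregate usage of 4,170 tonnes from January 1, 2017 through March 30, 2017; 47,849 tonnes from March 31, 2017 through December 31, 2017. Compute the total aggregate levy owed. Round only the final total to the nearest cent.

January 1 – March 30, 2017: 4,170 tonnes at $3.26/tonne → $13594.20
March 31 – December 31, 2017: 47,849 tonnes at $1.07/tonne → $51198.43

$64792.63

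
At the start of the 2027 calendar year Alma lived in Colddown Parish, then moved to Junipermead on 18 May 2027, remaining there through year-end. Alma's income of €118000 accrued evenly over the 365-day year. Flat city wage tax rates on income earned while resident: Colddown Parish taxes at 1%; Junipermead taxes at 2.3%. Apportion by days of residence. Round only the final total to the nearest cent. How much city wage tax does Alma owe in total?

€2138.22

Colddown Parish, 1 January – 17 May 2027: 137 days → €118000 × 1% × 137/365 = €442.9041
Junipermead, 18 May – 31 December 2027: 228 days → €118000 × 2.3% × 228/365 = €1695.3205
Total = €2138.2247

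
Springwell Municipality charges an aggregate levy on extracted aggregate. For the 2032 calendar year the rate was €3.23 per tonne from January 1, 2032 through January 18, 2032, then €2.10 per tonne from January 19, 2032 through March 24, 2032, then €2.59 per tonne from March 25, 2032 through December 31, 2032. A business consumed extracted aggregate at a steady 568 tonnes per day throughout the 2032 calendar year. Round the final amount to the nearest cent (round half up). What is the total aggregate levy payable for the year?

January 1 – January 18, 2032: 18 days × 568 tonnes/day = 10,224 tonnes at €3.23/tonne → €33,023.52
January 19 – March 24, 2032: 66 days × 568 tonnes/day = 37,488 tonnes at €2.10/tonne → €78,724.80
March 25 – December 31, 2032: 282 days × 568 tonnes/day = 160,176 tonnes at €2.59/tonne → €414,855.84

€526,604.16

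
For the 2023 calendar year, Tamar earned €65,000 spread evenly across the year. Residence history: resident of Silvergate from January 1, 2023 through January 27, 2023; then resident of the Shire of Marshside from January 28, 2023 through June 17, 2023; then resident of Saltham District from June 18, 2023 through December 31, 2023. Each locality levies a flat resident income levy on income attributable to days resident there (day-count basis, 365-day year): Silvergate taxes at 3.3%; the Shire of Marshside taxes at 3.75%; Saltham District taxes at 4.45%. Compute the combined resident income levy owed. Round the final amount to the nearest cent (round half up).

Silvergate, January 1 – January 27, 2023: 27 days → €65,000 × 3.3% × 27/365 = €158.6712
The Shire of Marshside, January 28 – June 17, 2023: 141 days → €65,000 × 3.75% × 141/365 = €941.6096
Saltham District, June 18 – December 31, 2023: 197 days → €65,000 × 4.45% × 197/365 = €1,561.1575
Total = €2,661.4384

€2,661.44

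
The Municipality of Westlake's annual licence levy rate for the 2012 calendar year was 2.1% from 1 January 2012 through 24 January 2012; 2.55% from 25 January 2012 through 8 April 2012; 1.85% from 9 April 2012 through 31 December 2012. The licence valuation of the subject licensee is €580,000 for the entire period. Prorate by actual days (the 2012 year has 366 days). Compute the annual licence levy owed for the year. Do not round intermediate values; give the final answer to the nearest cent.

€11,657.05

1 January – 24 January 2012: 24 days at 2.1% → €580,000 × 2.1% × 24/366 = €798.6885
25 January – 8 April 2012: 75 days at 2.55% → €580,000 × 2.55% × 75/366 = €3,030.7377
9 April – 31 December 2012: 267 days at 1.85% → €580,000 × 1.85% × 267/366 = €7,827.6230
Total = €11,657.0492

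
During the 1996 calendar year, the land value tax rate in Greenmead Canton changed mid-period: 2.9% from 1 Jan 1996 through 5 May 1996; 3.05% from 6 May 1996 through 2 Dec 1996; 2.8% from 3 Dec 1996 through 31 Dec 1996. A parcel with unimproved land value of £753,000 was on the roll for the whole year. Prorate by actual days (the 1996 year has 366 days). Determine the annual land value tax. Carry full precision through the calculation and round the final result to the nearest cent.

1 Jan – 5 May 1996: 126 days at 2.9% → £753,000 × 2.9% × 126/366 = £7,517.6557
6 May – 2 Dec 1996: 211 days at 3.05% → £753,000 × 3.05% × 211/366 = £13,240.2500
3 Dec – 31 Dec 1996: 29 days at 2.8% → £753,000 × 2.8% × 29/366 = £1,670.5902
Total = £22,428.4959

£22,428.50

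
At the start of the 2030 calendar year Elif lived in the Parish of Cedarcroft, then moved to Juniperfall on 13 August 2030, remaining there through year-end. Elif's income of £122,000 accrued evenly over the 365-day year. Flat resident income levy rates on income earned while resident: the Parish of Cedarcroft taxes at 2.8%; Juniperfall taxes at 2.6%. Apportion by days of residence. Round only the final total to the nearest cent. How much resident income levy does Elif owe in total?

The Parish of Cedarcroft, 1 January – 12 August 2030: 224 days → £122,000 × 2.8% × 224/365 = £2,096.3945
Juniperfall, 13 August – 31 December 2030: 141 days → £122,000 × 2.6% × 141/365 = £1,225.3479
Total = £3,321.7425

£3,321.74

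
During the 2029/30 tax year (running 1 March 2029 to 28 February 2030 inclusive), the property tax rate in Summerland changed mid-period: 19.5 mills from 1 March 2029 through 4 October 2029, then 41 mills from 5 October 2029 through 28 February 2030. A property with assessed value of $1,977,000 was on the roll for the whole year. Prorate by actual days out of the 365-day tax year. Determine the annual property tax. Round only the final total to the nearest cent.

1 March – 4 October 2029: 218 days at 19.5 mills → $1,977,000 × 1.95% × 218/365 = $23,025.2795
5 October 2029 – 28 February 2030: 147 days at 41 mills → $1,977,000 × 4.1% × 147/365 = $32,644.8740
Total = $55,670.1534

$55,670.15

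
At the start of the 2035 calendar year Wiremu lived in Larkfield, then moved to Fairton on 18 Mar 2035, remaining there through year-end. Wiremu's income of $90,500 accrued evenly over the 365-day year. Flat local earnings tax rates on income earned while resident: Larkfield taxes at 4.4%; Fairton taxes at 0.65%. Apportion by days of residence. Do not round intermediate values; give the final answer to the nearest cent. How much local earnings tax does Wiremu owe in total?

Larkfield, 1 Jan – 17 Mar 2035: 76 days → $90,500 × 4.4% × 76/365 = $829.1288
Fairton, 18 Mar – 31 Dec 2035: 289 days → $90,500 × 0.65% × 289/365 = $465.7651
Total = $1,294.8938

$1,294.89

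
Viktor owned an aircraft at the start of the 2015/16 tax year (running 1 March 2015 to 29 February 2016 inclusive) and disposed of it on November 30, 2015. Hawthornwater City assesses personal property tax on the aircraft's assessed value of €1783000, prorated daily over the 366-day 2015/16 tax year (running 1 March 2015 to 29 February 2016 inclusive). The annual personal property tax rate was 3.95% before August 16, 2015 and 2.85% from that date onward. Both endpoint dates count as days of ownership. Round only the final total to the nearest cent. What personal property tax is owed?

March 1 – August 15, 2015: 168 days at 3.95% → €1783000 × 3.95% × 168/366 = €32327.8361
August 16 – November 30, 2015: 107 days at 2.85% → €1783000 × 2.85% × 107/366 = €14855.8975
Total = €47183.7336

€47183.73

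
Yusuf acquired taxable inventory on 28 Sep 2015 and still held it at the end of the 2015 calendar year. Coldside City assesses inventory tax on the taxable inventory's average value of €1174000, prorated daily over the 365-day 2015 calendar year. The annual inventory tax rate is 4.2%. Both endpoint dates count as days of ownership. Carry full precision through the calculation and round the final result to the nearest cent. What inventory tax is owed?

Days held (28 Sep – 31 Dec 2015): 95 out of 365
Tax = €1174000 × 4.2% × 95/365 = €12833.5890

€12833.59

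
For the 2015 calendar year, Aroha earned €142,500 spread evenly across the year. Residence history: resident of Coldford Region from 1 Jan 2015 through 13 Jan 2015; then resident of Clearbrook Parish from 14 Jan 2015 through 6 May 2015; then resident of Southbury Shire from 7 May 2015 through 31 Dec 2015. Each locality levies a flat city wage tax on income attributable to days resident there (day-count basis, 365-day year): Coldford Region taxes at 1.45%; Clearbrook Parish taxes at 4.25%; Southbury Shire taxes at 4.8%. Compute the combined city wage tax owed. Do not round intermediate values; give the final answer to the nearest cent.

€6,427.34

Coldford Region, 1 Jan – 13 Jan 2015: 13 days → €142,500 × 1.45% × 13/365 = €73.5925
Clearbrook Parish, 14 Jan – 6 May 2015: 113 days → €142,500 × 4.25% × 113/365 = €1,874.9486
Southbury Shire, 7 May – 31 Dec 2015: 239 days → €142,500 × 4.8% × 239/365 = €4,478.7945
Total = €6,427.3356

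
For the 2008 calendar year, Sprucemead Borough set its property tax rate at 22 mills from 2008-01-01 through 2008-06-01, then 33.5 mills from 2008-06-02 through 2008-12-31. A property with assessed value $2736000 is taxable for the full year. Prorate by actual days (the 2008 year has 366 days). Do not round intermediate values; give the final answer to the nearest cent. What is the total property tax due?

$78503.02

2008-01-01 to 2008-06-01: 153 days at 22 mills → $2736000 × 2.2% × 153/366 = $25162.2295
2008-06-02 to 2008-12-31: 213 days at 33.5 mills → $2736000 × 3.35% × 213/366 = $53340.7869
Total = $78503.0164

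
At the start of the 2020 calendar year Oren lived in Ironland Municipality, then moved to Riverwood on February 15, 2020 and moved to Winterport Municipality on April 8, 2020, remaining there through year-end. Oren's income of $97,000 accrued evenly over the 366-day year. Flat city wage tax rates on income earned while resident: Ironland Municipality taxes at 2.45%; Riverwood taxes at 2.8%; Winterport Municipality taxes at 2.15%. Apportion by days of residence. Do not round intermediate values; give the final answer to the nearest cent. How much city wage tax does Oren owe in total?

$2,212.58

Ironland Municipality, January 1 – February 14, 2020: 45 days → $97,000 × 2.45% × 45/366 = $292.1926
Riverwood, February 15 – April 7, 2020: 53 days → $97,000 × 2.8% × 53/366 = $393.3005
Winterport Municipality, April 8 – December 31, 2020: 268 days → $97,000 × 2.15% × 268/366 = $1,527.0874
Total = $2,212.5806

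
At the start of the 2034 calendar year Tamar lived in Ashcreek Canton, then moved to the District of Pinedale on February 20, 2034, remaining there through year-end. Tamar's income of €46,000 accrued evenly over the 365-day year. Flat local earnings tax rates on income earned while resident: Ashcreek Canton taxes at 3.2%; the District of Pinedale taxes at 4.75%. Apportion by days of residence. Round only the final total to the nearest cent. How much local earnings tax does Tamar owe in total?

Ashcreek Canton, January 1 – February 19, 2034: 50 days → €46,000 × 3.2% × 50/365 = €201.6438
The District of Pinedale, February 20 – December 31, 2034: 315 days → €46,000 × 4.75% × 315/365 = €1,885.6849
Total = €2,087.3288

€2,087.33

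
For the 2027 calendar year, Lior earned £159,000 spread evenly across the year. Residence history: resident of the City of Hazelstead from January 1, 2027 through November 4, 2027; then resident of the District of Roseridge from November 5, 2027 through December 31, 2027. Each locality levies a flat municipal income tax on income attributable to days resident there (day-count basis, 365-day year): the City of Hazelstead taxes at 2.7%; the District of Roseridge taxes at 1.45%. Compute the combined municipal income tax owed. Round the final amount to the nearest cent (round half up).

£3,982.62

The City of Hazelstead, January 1 – November 4, 2027: 308 days → £159,000 × 2.7% × 308/365 = £3,622.5863
The District of Roseridge, November 5 – December 31, 2027: 57 days → £159,000 × 1.45% × 57/365 = £360.0370
Total = £3,982.6233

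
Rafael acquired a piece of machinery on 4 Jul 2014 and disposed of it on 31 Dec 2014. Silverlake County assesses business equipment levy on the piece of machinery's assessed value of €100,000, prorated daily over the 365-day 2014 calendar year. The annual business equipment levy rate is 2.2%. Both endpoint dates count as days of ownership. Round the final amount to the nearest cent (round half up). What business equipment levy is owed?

Days held (4 Jul – 31 Dec 2014): 181 out of 365
Tax = €100,000 × 2.2% × 181/365 = €1,090.9589

€1,090.96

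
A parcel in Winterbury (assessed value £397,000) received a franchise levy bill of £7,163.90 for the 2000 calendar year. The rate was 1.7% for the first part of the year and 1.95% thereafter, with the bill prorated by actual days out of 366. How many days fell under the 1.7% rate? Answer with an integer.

Let d = days at the first rate; then 366 − d days at the second rate.
£397,000 × [1.7%·d + 1.95%·(366−d)] / 366 = £7,163.90
Solving gives d = 213, so the new rate took effect on 1 August 2000.

213 days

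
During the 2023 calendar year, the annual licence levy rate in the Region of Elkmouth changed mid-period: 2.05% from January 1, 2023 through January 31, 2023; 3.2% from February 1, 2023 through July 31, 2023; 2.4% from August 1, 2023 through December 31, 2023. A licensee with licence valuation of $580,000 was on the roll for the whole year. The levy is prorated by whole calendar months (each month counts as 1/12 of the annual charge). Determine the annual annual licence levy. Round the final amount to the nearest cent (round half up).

January 1 – January 31, 2023: 1 month at 2.05% → $580,000 × 2.05% × 1/12 = $990.8333
February 1 – July 31, 2023: 6 months at 3.2% → $580,000 × 3.2% × 6/12 = $9,280.0000
August 1 – December 31, 2023: 5 months at 2.4% → $580,000 × 2.4% × 5/12 = $5,800.0000
Total = $16,070.8333

$16,070.83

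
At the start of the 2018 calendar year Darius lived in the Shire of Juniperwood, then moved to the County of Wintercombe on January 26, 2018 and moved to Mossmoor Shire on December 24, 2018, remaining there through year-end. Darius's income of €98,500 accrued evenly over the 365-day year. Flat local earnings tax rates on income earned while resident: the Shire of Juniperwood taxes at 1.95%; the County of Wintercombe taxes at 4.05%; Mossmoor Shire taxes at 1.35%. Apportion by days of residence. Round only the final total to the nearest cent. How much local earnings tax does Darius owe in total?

€3,789.28

The Shire of Juniperwood, January 1 – January 25, 2018: 25 days → €98,500 × 1.95% × 25/365 = €131.5582
The County of Wintercombe, January 26 – December 23, 2018: 332 days → €98,500 × 4.05% × 332/365 = €3,628.5781
Mossmoor Shire, December 24 – December 31, 2018: 8 days → €98,500 × 1.35% × 8/365 = €29.1452
Total = €3,789.2815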